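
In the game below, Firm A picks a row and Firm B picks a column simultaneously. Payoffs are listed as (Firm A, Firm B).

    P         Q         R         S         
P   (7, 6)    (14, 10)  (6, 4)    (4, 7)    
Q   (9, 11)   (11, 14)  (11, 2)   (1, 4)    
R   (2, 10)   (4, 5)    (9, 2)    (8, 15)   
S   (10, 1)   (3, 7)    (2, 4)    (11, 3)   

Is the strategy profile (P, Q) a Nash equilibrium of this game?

Holding Firm B at Q: Firm A gets 14 from P, versus 11 from Q, 4 from R, 3 from S. No profitable deviation for Firm A.
Holding Firm A at P: Firm B gets 10 from Q, versus 6 from P, 4 from R, 7 from S. No profitable deviation for Firm B either.

Yes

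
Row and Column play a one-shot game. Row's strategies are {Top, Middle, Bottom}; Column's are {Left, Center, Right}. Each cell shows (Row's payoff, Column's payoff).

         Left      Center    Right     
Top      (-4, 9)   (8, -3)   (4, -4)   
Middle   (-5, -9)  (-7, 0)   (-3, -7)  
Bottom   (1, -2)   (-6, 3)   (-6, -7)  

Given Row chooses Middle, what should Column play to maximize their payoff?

Center

With Row fixed at Middle, Column's payoffs are: Left → -9, Center → 0, Right → -7.
The maximum is 0, achieved by Center.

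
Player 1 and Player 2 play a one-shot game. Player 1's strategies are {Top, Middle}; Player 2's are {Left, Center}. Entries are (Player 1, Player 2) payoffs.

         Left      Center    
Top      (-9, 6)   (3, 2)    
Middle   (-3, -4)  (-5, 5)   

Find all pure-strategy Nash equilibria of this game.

Check mutual best responses: a cell is a NE iff neither player can gain by unilaterally deviating.
Player 1's best responses — vs Left: Middle (payoff -3); vs Center: Top (payoff 3).
Player 2's best responses — vs Top: Left (payoff 6); vs Middle: Center (payoff 5).
No cell has both players best-responding. For instance, Player 1's best reply to Left is Middle, but against Middle Player 2 prefers Center over Left.

None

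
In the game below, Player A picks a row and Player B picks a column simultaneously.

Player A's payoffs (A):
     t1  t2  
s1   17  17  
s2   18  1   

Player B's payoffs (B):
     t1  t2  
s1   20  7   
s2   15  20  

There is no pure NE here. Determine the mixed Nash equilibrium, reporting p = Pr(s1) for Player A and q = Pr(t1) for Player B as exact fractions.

Each player's mixing probability is pinned down by making the *other* player indifferent.
Player B indifferent between t1 and t2: p·20 + (1−p)·15 = p·7 + (1−p)·20 ⟹ 15 + 5p = 20 + (-13)p ⟹ p = 5/18.
Player A indifferent between s1 and s2: q·17 + (1−q)·17 = q·18 + (1−q)·1 ⟹ 17 + 0q = 1 + 17q ⟹ q = 16/17.

p = 5/18, q = 16/17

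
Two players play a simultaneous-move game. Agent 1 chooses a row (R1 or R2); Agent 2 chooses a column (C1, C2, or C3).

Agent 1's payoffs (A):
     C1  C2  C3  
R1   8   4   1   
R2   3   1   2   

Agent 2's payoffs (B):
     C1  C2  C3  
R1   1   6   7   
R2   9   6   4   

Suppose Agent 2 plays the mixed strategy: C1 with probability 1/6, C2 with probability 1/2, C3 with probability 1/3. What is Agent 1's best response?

Compute Agent 1's expected payoff from each pure strategy against the given mix.
R1: (1/6)·8 + (1/2)·4 + (1/3)·1 = 11/3
R2: (1/6)·3 + (1/2)·1 + (1/3)·2 = 5/3
Highest expected payoff is 11/3, from R1.

R1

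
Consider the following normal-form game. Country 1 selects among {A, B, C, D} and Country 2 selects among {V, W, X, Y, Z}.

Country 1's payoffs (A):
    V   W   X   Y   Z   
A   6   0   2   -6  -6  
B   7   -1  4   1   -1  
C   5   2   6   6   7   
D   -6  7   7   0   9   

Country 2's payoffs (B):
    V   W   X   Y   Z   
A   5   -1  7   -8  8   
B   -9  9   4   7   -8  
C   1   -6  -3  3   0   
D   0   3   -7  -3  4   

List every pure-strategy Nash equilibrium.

(C, Y) and (D, Z)

Check mutual best responses: a cell is a NE iff neither player can gain by unilaterally deviating.
Country 1's best responses — vs V: B (payoff 7); vs W: D (payoff 7); vs X: D (payoff 7); vs Y: C (payoff 6); vs Z: D (payoff 9).
Country 2's best responses — vs A: Z (payoff 8); vs B: W (payoff 9); vs C: Y (payoff 3); vs D: Z (payoff 4).
Mutual best responses occur at (C, Y) and (D, Z); at each, neither player gains by switching.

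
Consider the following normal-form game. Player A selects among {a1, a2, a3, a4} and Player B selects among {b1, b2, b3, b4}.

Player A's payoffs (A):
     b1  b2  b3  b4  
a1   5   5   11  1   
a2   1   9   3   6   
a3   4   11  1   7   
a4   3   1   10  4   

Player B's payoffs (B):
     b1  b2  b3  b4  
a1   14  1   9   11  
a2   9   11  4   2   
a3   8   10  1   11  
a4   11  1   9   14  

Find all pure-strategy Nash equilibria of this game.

A profile is a Nash equilibrium when each player is best-responding to the other.
Player A's best responses — vs b1: a1 (payoff 5); vs b2: a3 (payoff 11); vs b3: a1 (payoff 11); vs b4: a3 (payoff 7).
Player B's best responses — vs a1: b1 (payoff 14); vs a2: b2 (payoff 11); vs a3: b4 (payoff 11); vs a4: b4 (payoff 14).
Mutual best responses occur at (a1, b1) and (a3, b4); at each, neither player gains by switching.

(a1, b1) and (a3, b4)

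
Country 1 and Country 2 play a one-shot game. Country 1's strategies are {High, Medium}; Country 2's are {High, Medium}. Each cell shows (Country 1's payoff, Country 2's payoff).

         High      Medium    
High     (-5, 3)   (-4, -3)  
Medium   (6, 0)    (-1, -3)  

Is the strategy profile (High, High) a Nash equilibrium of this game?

No

Holding Country 2 at High: Country 1 gets -5 from High but could get 6 by switching to Medium. Country 1 has a profitable deviation.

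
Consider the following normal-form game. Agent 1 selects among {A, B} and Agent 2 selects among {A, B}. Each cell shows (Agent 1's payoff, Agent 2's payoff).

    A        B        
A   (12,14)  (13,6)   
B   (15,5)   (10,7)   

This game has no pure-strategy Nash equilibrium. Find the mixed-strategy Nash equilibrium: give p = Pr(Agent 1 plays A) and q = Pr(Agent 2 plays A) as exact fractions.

Each player's mixing probability is pinned down by making the *other* player indifferent.
Agent 2 indifferent between A and B: p·14 + (1−p)·5 = p·6 + (1−p)·7 ⟹ 5 + 9p = 7 + (-1)p ⟹ p = 1/5.
Agent 1 indifferent between A and B: q·12 + (1−q)·13 = q·15 + (1−q)·10 ⟹ 13 + (-1)q = 10 + 5q ⟹ q = 1/2.

p = 1/5, q = 1/2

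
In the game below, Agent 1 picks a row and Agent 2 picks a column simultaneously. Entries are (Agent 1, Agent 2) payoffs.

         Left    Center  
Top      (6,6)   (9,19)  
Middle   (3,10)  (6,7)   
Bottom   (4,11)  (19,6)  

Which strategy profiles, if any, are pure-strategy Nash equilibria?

Check mutual best responses: a cell is a NE iff neither player can gain by unilaterally deviating.
Agent 1's best responses — vs Left: Top (payoff 6); vs Center: Bottom (payoff 19).
Agent 2's best responses — vs Top: Center (payoff 19); vs Middle: Left (payoff 10); vs Bottom: Left (payoff 11).
No cell has both players best-responding. For instance, Agent 1's best reply to Center is Bottom, but against Bottom Agent 2 prefers Left over Center.

No pure-strategy Nash equilibrium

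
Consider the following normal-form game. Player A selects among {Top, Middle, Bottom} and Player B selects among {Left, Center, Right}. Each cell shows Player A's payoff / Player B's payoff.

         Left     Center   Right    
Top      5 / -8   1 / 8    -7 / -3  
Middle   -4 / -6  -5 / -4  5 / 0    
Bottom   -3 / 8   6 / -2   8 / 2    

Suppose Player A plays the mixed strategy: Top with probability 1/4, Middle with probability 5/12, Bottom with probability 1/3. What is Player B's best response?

Compute Player B's expected payoff from each pure strategy against the given mix.
Left: (1/4)·(-8) + (5/12)·(-6) + (1/3)·8 = -11/6
Center: (1/4)·8 + (5/12)·(-4) + (1/3)·(-2) = -1/3
Right: (1/4)·(-3) + (5/12)·0 + (1/3)·2 = -1/12
Highest expected payoff is -1/12, from Right.

Right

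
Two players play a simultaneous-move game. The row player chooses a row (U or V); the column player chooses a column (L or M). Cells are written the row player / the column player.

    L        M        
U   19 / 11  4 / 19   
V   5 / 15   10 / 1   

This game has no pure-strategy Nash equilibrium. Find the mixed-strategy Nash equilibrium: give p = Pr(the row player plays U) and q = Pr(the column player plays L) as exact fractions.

p = 7/11, q = 3/10

Each player's mixing probability is pinned down by making the *other* player indifferent.
The column player indifferent between L and M: p·11 + (1−p)·15 = p·19 + (1−p)·1 ⟹ 15 + (-4)p = 1 + 18p ⟹ p = 7/11.
The row player indifferent between U and V: q·19 + (1−q)·4 = q·5 + (1−q)·10 ⟹ 4 + 15q = 10 + (-5)q ⟹ q = 3/10.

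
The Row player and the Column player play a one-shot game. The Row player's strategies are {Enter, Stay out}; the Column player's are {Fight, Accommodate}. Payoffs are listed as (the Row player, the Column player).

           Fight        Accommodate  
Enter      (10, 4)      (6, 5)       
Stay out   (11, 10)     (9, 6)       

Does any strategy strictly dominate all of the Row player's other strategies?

Stay out

A strategy is strictly dominant if it gives the Row player a strictly higher payoff than every other strategy, against every choice by the opponent.
Stay out strictly dominates: vs Fight: 11 > 10; vs Accommodate: 9 > 6.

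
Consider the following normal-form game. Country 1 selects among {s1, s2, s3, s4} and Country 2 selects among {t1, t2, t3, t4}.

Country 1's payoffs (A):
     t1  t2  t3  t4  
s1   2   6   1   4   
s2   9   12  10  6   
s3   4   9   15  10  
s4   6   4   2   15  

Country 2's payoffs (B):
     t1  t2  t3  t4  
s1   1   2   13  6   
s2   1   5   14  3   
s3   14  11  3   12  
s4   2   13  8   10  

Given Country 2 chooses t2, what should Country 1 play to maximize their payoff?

s2

With Country 2 fixed at t2, Country 1's payoffs are: s1 → 6, s2 → 12, s3 → 9, s4 → 4.
The maximum is 12, achieved by s2.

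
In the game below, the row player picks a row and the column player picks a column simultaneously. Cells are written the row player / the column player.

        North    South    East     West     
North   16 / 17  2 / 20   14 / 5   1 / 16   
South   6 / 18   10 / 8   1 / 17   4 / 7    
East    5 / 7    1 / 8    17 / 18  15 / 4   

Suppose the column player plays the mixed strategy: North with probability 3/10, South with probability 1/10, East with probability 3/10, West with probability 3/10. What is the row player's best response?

East

Compute the row player's expected payoff from each pure strategy against the given mix.
North: (3/10)·16 + (1/10)·2 + (3/10)·14 + (3/10)·1 = 19/2
South: (3/10)·6 + (1/10)·10 + (3/10)·1 + (3/10)·4 = 43/10
East: (3/10)·5 + (1/10)·1 + (3/10)·17 + (3/10)·15 = 56/5
Highest expected payoff is 56/5, from East.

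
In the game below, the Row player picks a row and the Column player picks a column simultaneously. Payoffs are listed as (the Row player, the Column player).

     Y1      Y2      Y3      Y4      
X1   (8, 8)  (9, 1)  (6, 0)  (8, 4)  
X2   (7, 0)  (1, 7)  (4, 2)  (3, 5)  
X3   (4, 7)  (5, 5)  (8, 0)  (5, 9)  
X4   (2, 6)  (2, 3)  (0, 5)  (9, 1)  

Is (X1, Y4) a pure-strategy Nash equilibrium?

Holding the Column player at Y4: the Row player gets 8 from X1 but could get 9 by switching to X4. The Row player has a profitable deviation.

No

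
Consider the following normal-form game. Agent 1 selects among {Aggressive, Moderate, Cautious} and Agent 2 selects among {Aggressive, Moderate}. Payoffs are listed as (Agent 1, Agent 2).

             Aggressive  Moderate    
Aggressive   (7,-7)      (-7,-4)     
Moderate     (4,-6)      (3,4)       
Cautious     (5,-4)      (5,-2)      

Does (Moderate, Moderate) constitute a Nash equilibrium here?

Holding Agent 2 at Moderate: Agent 1 gets 3 from Moderate but could get 5 by switching to Cautious. Agent 1 has a profitable deviation.

No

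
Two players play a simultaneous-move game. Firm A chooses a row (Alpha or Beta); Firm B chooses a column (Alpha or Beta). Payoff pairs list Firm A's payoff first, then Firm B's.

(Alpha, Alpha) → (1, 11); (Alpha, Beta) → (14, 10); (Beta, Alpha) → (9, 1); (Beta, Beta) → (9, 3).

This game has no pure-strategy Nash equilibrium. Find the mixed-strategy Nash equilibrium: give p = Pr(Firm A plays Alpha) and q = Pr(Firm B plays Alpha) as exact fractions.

In a mixed NE each player is indifferent between their pure strategies, so the opponent's mix sets the indifference.
Firm B indifferent between Alpha and Beta: p·11 + (1−p)·1 = p·10 + (1−p)·3 ⟹ 1 + 10p = 3 + 7p ⟹ p = 2/3.
Firm A indifferent between Alpha and Beta: q·1 + (1−q)·14 = q·9 + (1−q)·9 ⟹ 14 + (-13)q = 9 + 0q ⟹ q = 5/13.

p = 2/3, q = 5/13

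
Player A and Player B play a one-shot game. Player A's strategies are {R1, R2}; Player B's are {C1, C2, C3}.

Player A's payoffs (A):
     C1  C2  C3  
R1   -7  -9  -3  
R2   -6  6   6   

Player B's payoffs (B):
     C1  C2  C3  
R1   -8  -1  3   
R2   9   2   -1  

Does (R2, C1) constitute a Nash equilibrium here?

Holding Player B at C1: Player A gets -6 from R2, versus -7 from R1. No profitable deviation for Player A.
Holding Player A at R2: Player B gets 9 from C1, versus 2 from C2, -1 from C3. No profitable deviation for Player B either.

Yes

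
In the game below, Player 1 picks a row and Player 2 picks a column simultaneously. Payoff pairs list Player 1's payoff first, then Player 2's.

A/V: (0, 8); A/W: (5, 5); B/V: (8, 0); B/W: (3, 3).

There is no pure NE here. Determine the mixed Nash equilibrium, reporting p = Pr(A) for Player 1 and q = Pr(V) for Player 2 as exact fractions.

p = 1/2, q = 1/5

In a mixed NE each player is indifferent between their pure strategies, so the opponent's mix sets the indifference.
Player 2 indifferent between V and W: p·8 + (1−p)·0 = p·5 + (1−p)·3 ⟹ 0 + 8p = 3 + 2p ⟹ p = 1/2.
Player 1 indifferent between A and B: q·0 + (1−q)·5 = q·8 + (1−q)·3 ⟹ 5 + (-5)q = 3 + 5q ⟹ q = 1/5.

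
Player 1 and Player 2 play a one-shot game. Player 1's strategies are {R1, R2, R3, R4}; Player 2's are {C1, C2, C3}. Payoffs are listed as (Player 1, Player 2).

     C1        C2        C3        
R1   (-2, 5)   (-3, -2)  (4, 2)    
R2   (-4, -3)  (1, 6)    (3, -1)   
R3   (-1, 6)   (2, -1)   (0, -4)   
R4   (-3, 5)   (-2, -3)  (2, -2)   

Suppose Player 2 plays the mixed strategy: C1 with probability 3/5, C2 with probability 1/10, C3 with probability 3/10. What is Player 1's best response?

Player 1's best reply maximizes expected payoff against the mix.
R1: (3/5)·(-2) + (1/10)·(-3) + (3/10)·4 = -3/10
R2: (3/5)·(-4) + (1/10)·1 + (3/10)·3 = -7/5
R3: (3/5)·(-1) + (1/10)·2 + (3/10)·0 = -2/5
R4: (3/5)·(-3) + (1/10)·(-2) + (3/10)·2 = -7/5
Highest expected payoff is -3/10, from R1.

R1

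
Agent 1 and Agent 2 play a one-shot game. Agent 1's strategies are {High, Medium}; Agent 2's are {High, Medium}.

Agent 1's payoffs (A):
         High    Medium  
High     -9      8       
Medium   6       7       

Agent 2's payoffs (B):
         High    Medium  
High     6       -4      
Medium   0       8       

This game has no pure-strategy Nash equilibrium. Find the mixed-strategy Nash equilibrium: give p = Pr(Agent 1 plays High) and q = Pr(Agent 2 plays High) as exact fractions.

Each player's mixing probability is pinned down by making the *other* player indifferent.
Agent 2 indifferent between High and Medium: p·6 + (1−p)·0 = p·(-4) + (1−p)·8 ⟹ 0 + 6p = 8 + (-12)p ⟹ p = 4/9.
Agent 1 indifferent between High and Medium: q·(-9) + (1−q)·8 = q·6 + (1−q)·7 ⟹ 8 + (-17)q = 7 + (-1)q ⟹ q = 1/16.

p = 4/9, q = 1/16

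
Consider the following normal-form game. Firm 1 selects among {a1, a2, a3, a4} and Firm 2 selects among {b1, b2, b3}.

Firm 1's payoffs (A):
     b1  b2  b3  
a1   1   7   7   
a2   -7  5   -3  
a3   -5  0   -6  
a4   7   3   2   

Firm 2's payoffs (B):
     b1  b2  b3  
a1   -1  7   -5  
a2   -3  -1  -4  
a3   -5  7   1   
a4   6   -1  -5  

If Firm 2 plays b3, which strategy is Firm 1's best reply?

a1

With Firm 2 fixed at b3, Firm 1's payoffs are: a1 → 7, a2 → -3, a3 → -6, a4 → 2.
The maximum is 7, achieved by a1.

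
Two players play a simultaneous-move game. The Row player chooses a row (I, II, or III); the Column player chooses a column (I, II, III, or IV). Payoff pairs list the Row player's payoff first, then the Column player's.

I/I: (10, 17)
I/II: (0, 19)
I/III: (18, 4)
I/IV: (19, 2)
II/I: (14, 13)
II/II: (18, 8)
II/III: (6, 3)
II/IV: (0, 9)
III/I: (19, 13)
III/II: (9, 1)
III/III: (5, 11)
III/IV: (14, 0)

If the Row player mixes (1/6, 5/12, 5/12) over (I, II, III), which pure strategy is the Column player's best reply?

Compute the Column player's expected payoff from each pure strategy against the given mix.
I: (1/6)·17 + (5/12)·13 + (5/12)·13 = 41/3
II: (1/6)·19 + (5/12)·8 + (5/12)·1 = 83/12
III: (1/6)·4 + (5/12)·3 + (5/12)·11 = 13/2
IV: (1/6)·2 + (5/12)·9 + (5/12)·0 = 49/12
Highest expected payoff is 41/3, from I.

I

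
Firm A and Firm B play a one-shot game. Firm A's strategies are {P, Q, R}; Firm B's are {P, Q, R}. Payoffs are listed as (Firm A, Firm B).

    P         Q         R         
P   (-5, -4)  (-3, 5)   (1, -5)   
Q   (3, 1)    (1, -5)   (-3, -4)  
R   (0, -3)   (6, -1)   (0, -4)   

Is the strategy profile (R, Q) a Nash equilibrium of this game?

Yes

Holding Firm B at Q: Firm A gets 6 from R, versus -3 from P, 1 from Q. No profitable deviation for Firm A.
Holding Firm A at R: Firm B gets -1 from Q, versus -3 from P, -4 from R. No profitable deviation for Firm B either.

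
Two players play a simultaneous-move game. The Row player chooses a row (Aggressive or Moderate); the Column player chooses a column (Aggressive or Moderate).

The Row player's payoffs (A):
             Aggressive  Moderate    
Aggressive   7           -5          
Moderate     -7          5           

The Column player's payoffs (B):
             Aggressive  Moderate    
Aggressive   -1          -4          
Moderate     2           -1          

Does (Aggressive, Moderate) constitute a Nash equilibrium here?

Holding the Column player at Moderate: the Row player gets -5 from Aggressive but could get 5 by switching to Moderate. The Row player has a profitable deviation.

No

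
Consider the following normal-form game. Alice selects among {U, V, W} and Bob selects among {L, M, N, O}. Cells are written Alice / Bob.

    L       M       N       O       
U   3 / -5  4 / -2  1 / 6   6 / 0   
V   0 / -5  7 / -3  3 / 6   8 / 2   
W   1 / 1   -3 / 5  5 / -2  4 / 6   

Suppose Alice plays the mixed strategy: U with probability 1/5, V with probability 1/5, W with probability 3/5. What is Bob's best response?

Bob's best reply maximizes expected payoff against the mix.
L: (1/5)·(-5) + (1/5)·(-5) + (3/5)·1 = -7/5
M: (1/5)·(-2) + (1/5)·(-3) + (3/5)·5 = 2
N: (1/5)·6 + (1/5)·6 + (3/5)·(-2) = 6/5
O: (1/5)·0 + (1/5)·2 + (3/5)·6 = 4
Highest expected payoff is 4, from O.

O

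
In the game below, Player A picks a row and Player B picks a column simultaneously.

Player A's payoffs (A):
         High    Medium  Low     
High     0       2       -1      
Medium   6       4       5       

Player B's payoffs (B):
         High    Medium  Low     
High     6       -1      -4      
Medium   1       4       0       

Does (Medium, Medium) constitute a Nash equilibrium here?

Yes

Holding Player B at Medium: Player A gets 4 from Medium, versus 2 from High. No profitable deviation for Player A.
Holding Player A at Medium: Player B gets 4 from Medium, versus 1 from High, 0 from Low. No profitable deviation for Player B either.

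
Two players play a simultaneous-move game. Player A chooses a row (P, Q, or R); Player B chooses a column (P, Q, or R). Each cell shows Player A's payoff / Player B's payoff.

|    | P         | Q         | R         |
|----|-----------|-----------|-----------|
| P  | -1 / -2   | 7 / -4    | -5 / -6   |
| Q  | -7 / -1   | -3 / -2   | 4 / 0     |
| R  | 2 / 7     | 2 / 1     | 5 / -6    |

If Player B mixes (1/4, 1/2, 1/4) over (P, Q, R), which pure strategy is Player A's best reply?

Player A's best reply maximizes expected payoff against the mix.
P: (1/4)·(-1) + (1/2)·7 + (1/4)·(-5) = 2
Q: (1/4)·(-7) + (1/2)·(-3) + (1/4)·4 = -9/4
R: (1/4)·2 + (1/2)·2 + (1/4)·5 = 11/4
Highest expected payoff is 11/4, from R.

R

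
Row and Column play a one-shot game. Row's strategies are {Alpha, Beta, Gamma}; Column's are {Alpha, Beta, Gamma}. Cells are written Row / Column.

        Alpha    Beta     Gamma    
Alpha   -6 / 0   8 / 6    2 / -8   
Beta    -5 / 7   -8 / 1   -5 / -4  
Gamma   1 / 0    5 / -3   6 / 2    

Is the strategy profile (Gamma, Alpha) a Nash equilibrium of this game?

Holding Column at Alpha: Row gets 1 from Gamma, versus -6 from Alpha, -5 from Beta. No profitable deviation for Row.
Holding Row at Gamma: Column gets 0 from Alpha but could get 2 by switching to Gamma. Column has a profitable deviation.

No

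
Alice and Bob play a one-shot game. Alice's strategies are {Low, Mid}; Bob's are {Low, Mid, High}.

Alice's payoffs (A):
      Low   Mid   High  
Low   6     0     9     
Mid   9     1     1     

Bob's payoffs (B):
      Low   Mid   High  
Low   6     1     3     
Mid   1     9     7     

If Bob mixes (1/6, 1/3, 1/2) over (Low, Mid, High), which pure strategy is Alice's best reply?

Compute Alice's expected payoff from each pure strategy against the given mix.
Low: (1/6)·6 + (1/3)·0 + (1/2)·9 = 11/2
Mid: (1/6)·9 + (1/3)·1 + (1/2)·1 = 7/3
Highest expected payoff is 11/2, from Low.

Low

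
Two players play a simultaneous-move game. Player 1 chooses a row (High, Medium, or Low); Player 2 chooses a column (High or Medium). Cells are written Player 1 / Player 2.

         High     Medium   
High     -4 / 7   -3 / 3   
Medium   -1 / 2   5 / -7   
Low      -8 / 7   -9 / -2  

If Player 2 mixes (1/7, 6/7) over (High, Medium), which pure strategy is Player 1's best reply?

Compute Player 1's expected payoff from each pure strategy against the given mix.
High: (1/7)·(-4) + (6/7)·(-3) = -22/7
Medium: (1/7)·(-1) + (6/7)·5 = 29/7
Low: (1/7)·(-8) + (6/7)·(-9) = -62/7
Highest expected payoff is 29/7, from Medium.

Medium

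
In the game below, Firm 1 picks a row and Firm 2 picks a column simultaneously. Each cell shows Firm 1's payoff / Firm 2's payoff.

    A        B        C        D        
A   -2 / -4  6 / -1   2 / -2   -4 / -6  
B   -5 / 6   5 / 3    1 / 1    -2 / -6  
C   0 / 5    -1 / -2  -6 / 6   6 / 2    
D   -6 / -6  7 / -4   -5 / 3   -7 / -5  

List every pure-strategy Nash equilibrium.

There is no pure-strategy Nash equilibrium

Find each player's best response to every opponent strategy; NE are the intersections.
Firm 1's best responses — vs A: C (payoff 0); vs B: D (payoff 7); vs C: A (payoff 2); vs D: C (payoff 6).
Firm 2's best responses — vs A: B (payoff -1); vs B: A (payoff 6); vs C: C (payoff 6); vs D: C (payoff 3).
No cell has both players best-responding. For instance, Firm 1's best reply to D is C, but against C Firm 2 prefers C over D.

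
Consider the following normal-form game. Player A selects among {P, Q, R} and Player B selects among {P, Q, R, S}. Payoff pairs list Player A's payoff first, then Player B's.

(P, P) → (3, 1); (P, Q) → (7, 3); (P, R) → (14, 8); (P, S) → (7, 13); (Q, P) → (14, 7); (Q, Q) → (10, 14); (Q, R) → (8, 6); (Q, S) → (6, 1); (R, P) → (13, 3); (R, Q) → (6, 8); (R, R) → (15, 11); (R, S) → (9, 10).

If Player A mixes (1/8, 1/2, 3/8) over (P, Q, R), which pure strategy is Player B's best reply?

Compute Player B's expected payoff from each pure strategy against the given mix.
P: (1/8)·1 + (1/2)·7 + (3/8)·3 = 19/4
Q: (1/8)·3 + (1/2)·14 + (3/8)·8 = 83/8
R: (1/8)·8 + (1/2)·6 + (3/8)·11 = 65/8
S: (1/8)·13 + (1/2)·1 + (3/8)·10 = 47/8
Highest expected payoff is 83/8, from Q.

Q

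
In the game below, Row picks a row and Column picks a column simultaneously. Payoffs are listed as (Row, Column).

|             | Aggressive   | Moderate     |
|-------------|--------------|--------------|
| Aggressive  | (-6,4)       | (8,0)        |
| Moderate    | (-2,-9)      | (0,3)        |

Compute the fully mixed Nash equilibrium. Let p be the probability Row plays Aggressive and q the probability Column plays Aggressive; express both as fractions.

p = 3/4, q = 2/3

In a mixed NE each player is indifferent between their pure strategies, so the opponent's mix sets the indifference.
Column indifferent between Aggressive and Moderate: p·4 + (1−p)·(-9) = p·0 + (1−p)·3 ⟹ (-9) + 13p = 3 + (-3)p ⟹ p = 3/4.
Row indifferent between Aggressive and Moderate: q·(-6) + (1−q)·8 = q·(-2) + (1−q)·0 ⟹ 8 + (-14)q = 0 + (-2)q ⟹ q = 2/3.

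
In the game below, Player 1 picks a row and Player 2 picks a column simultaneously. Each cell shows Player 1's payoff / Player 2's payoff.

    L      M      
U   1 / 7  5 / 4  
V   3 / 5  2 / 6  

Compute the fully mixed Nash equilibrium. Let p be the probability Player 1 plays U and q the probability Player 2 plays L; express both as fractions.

In a mixed NE each player is indifferent between their pure strategies, so the opponent's mix sets the indifference.
Player 2 indifferent between L and M: p·7 + (1−p)·5 = p·4 + (1−p)·6 ⟹ 5 + 2p = 6 + (-2)p ⟹ p = 1/4.
Player 1 indifferent between U and V: q·1 + (1−q)·5 = q·3 + (1−q)·2 ⟹ 5 + (-4)q = 2 + 1q ⟹ q = 3/5.

p = 1/4, q = 3/5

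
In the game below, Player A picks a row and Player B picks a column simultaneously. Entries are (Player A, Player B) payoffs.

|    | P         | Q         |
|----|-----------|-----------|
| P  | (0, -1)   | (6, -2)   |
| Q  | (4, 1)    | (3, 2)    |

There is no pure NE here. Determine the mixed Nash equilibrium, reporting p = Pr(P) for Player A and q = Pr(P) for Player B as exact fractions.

p = 1/2, q = 3/7

In a mixed NE each player is indifferent between their pure strategies, so the opponent's mix sets the indifference.
Player B indifferent between P and Q: p·(-1) + (1−p)·1 = p·(-2) + (1−p)·2 ⟹ 1 + (-2)p = 2 + (-4)p ⟹ p = 1/2.
Player A indifferent between P and Q: q·0 + (1−q)·6 = q·4 + (1−q)·3 ⟹ 6 + (-6)q = 3 + 1q ⟹ q = 3/7.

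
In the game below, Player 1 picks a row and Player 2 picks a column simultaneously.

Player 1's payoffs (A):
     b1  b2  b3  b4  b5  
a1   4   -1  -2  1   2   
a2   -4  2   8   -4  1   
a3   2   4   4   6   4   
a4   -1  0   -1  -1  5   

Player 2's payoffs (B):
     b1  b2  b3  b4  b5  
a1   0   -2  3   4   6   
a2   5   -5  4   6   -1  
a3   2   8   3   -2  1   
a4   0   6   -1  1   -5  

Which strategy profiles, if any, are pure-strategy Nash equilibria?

Check mutual best responses: a cell is a NE iff neither player can gain by unilaterally deviating.
Player 1's best responses — vs b1: a1 (payoff 4); vs b2: a3 (payoff 4); vs b3: a2 (payoff 8); vs b4: a3 (payoff 6); vs b5: a4 (payoff 5).
Player 2's best responses — vs a1: b5 (payoff 6); vs a2: b4 (payoff 6); vs a3: b2 (payoff 8); vs a4: b2 (payoff 6).
The only mutual best response is (a3, b2); neither player gains by switching there.

(a3, b2)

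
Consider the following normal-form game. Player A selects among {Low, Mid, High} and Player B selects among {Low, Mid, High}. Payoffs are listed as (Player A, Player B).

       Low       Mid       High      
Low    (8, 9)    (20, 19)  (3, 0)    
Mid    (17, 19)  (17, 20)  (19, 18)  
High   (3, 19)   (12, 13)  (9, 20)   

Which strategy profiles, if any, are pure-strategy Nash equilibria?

A profile is a Nash equilibrium when each player is best-responding to the other.
Player A's best responses — vs Low: Mid (payoff 17); vs Mid: Low (payoff 20); vs High: Mid (payoff 19).
Player B's best responses — vs Low: Mid (payoff 19); vs Mid: Mid (payoff 20); vs High: High (payoff 20).
The only mutual best response is (Low, Mid); neither player gains by switching there.

(Low, Mid)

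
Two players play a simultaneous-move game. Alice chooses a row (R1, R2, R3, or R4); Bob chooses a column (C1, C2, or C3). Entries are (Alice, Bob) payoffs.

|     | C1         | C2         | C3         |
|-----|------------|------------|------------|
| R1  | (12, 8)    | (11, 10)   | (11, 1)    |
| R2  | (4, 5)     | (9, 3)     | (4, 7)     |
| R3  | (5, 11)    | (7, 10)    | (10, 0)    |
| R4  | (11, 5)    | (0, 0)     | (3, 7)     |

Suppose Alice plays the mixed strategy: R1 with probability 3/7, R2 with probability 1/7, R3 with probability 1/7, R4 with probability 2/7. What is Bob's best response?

Compute Bob's expected payoff from each pure strategy against the given mix.
C1: (3/7)·8 + (1/7)·5 + (1/7)·11 + (2/7)·5 = 50/7
C2: (3/7)·10 + (1/7)·3 + (1/7)·10 + (2/7)·0 = 43/7
C3: (3/7)·1 + (1/7)·7 + (1/7)·0 + (2/7)·7 = 24/7
Highest expected payoff is 50/7, from C1.

C1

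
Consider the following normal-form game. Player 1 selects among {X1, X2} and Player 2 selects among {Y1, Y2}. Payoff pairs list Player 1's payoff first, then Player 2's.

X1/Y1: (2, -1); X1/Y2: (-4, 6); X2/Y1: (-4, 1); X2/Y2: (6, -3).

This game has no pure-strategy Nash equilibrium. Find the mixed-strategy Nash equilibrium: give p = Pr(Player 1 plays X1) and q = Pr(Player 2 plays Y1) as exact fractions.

p = 4/11, q = 5/8

Each player's mixing probability is pinned down by making the *other* player indifferent.
Player 2 indifferent between Y1 and Y2: p·(-1) + (1−p)·1 = p·6 + (1−p)·(-3) ⟹ 1 + (-2)p = (-3) + 9p ⟹ p = 4/11.
Player 1 indifferent between X1 and X2: q·2 + (1−q)·(-4) = q·(-4) + (1−q)·6 ⟹ (-4) + 6q = 6 + (-10)q ⟹ q = 5/8.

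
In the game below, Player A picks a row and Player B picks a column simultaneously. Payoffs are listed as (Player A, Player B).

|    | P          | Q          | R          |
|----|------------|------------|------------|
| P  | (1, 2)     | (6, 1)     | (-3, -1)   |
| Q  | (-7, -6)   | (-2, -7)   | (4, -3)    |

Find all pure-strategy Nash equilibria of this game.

A profile is a Nash equilibrium when each player is best-responding to the other.
Player A's best responses — vs P: P (payoff 1); vs Q: P (payoff 6); vs R: Q (payoff 4).
Player B's best responses — vs P: P (payoff 2); vs Q: R (payoff -3).
Mutual best responses occur at (P, P) and (Q, R); at each, neither player gains by switching.

(P, P) and (Q, R)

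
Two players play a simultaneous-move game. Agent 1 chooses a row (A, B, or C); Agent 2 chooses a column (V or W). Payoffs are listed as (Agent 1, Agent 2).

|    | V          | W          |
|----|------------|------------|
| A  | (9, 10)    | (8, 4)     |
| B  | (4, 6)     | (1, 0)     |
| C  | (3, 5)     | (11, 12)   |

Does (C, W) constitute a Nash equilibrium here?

Yes

Holding Agent 2 at W: Agent 1 gets 11 from C, versus 8 from A, 1 from B. No profitable deviation for Agent 1.
Holding Agent 1 at C: Agent 2 gets 12 from W, versus 5 from V. No profitable deviation for Agent 2 either.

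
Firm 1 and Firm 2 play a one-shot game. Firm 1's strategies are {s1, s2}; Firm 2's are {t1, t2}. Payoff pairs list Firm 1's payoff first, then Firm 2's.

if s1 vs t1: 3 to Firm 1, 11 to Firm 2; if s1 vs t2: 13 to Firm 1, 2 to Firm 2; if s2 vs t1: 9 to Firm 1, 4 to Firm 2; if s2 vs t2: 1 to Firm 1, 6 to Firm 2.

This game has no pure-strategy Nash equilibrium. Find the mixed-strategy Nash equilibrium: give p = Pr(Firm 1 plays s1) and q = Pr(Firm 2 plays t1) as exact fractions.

In a mixed NE each player is indifferent between their pure strategies, so the opponent's mix sets the indifference.
Firm 2 indifferent between t1 and t2: p·11 + (1−p)·4 = p·2 + (1−p)·6 ⟹ 4 + 7p = 6 + (-4)p ⟹ p = 2/11.
Firm 1 indifferent between s1 and s2: q·3 + (1−q)·13 = q·9 + (1−q)·1 ⟹ 13 + (-10)q = 1 + 8q ⟹ q = 2/3.

p = 2/11, q = 2/3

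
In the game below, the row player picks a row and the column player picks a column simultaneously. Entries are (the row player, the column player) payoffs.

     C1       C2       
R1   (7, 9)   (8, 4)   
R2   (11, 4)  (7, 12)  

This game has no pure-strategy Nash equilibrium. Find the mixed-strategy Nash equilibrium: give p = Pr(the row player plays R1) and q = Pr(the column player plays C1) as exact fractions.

p = 8/13, q = 1/5

Each player's mixing probability is pinned down by making the *other* player indifferent.
The column player indifferent between C1 and C2: p·9 + (1−p)·4 = p·4 + (1−p)·12 ⟹ 4 + 5p = 12 + (-8)p ⟹ p = 8/13.
The row player indifferent between R1 and R2: q·7 + (1−q)·8 = q·11 + (1−q)·7 ⟹ 8 + (-1)q = 7 + 4q ⟹ q = 1/5.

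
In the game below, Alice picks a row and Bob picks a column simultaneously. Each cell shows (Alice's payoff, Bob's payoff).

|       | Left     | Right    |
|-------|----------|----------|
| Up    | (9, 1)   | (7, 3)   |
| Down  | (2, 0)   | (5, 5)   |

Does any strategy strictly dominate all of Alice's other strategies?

Up

A strategy is strictly dominant if it gives Alice a strictly higher payoff than every other strategy, against every choice by the opponent.
Up strictly dominates: vs Left: 9 > 2; vs Right: 7 > 5.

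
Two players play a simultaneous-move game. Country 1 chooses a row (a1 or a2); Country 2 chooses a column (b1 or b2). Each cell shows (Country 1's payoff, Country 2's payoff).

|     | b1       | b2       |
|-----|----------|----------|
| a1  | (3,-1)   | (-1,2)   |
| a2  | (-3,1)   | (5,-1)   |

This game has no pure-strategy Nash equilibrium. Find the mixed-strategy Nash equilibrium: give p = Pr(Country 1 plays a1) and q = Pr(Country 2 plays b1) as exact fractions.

p = 2/5, q = 1/2

Each player's mixing probability is pinned down by making the *other* player indifferent.
Country 2 indifferent between b1 and b2: p·(-1) + (1−p)·1 = p·2 + (1−p)·(-1) ⟹ 1 + (-2)p = (-1) + 3p ⟹ p = 2/5.
Country 1 indifferent between a1 and a2: q·3 + (1−q)·(-1) = q·(-3) + (1−q)·5 ⟹ (-1) + 4q = 5 + (-8)q ⟹ q = 1/2.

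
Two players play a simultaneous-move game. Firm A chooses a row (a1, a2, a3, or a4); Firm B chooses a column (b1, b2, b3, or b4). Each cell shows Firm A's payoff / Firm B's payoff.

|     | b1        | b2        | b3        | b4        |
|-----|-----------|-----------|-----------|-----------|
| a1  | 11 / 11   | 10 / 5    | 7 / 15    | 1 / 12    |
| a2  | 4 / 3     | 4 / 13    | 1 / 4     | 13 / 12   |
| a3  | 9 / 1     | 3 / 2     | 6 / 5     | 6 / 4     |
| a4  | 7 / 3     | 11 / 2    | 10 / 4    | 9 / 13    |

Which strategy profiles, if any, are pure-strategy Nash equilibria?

There is no pure-strategy Nash equilibrium

Check mutual best responses: a cell is a NE iff neither player can gain by unilaterally deviating.
Firm A's best responses — vs b1: a1 (payoff 11); vs b2: a4 (payoff 11); vs b3: a4 (payoff 10); vs b4: a2 (payoff 13).
Firm B's best responses — vs a1: b3 (payoff 15); vs a2: b2 (payoff 13); vs a3: b3 (payoff 5); vs a4: b4 (payoff 13).
No cell has both players best-responding. For instance, Firm A's best reply to b4 is a2, but against a2 Firm B prefers b2 over b4.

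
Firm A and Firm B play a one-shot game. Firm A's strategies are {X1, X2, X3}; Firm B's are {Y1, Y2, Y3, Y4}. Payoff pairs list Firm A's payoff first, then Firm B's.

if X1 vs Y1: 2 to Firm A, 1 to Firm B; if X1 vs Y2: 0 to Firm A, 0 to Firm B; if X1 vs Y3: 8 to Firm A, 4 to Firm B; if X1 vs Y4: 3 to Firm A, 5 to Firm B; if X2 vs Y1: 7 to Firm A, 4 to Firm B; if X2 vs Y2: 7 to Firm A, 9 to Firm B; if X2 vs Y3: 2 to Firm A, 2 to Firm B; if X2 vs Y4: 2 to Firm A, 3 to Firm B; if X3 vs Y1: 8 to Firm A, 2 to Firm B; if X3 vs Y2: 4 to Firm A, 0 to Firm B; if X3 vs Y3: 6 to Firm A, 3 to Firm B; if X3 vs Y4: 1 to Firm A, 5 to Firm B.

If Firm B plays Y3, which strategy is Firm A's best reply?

With Firm B fixed at Y3, Firm A's payoffs are: X1 → 8, X2 → 2, X3 → 6.
The maximum is 8, achieved by X1.

X1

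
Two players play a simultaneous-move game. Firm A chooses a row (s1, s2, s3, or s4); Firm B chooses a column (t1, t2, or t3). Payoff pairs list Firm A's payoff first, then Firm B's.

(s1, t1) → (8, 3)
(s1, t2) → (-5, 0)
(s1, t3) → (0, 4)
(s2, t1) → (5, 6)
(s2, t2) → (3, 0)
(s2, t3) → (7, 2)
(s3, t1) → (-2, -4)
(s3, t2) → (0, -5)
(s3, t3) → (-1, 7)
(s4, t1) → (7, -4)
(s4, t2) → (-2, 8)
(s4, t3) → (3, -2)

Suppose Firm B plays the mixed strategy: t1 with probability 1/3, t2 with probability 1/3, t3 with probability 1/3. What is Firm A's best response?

Firm A's best reply maximizes expected payoff against the mix.
s1: (1/3)·8 + (1/3)·(-5) + (1/3)·0 = 1
s2: (1/3)·5 + (1/3)·3 + (1/3)·7 = 5
s3: (1/3)·(-2) + (1/3)·0 + (1/3)·(-1) = -1
s4: (1/3)·7 + (1/3)·(-2) + (1/3)·3 = 8/3
Highest expected payoff is 5, from s2.

s2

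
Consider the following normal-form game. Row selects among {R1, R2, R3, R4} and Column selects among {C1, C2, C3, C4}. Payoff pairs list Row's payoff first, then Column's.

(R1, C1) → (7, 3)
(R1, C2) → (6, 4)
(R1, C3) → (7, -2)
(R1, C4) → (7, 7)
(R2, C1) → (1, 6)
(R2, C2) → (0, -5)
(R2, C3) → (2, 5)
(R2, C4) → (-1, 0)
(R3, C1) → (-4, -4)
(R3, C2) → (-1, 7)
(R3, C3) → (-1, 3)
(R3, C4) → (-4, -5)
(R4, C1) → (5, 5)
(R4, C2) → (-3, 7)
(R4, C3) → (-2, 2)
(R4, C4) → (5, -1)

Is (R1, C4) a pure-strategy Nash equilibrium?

Yes

Holding Column at C4: Row gets 7 from R1, versus -1 from R2, -4 from R3, 5 from R4. No profitable deviation for Row.
Holding Row at R1: Column gets 7 from C4, versus 3 from C1, 4 from C2, -2 from C3. No profitable deviation for Column either.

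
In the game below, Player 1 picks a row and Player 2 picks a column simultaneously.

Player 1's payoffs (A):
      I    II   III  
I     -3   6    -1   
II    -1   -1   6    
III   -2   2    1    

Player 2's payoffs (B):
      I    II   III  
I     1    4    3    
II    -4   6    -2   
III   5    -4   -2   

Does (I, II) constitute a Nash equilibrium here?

Holding Player 2 at II: Player 1 gets 6 from I, versus -1 from II, 2 from III. No profitable deviation for Player 1.
Holding Player 1 at I: Player 2 gets 4 from II, versus 1 from I, 3 from III. No profitable deviation for Player 2 either.

Yes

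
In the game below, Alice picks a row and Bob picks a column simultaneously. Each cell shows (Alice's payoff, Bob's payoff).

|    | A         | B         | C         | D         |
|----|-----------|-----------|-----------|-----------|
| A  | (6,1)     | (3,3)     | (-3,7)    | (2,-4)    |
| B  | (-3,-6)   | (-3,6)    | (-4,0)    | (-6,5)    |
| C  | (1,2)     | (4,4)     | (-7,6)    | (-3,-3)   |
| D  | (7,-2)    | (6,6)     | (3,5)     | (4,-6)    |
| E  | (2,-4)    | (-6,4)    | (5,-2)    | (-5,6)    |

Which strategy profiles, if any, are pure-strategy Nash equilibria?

Find each player's best response to every opponent strategy; NE are the intersections.
Alice's best responses — vs A: D (payoff 7); vs B: D (payoff 6); vs C: E (payoff 5); vs D: D (payoff 4).
Bob's best responses — vs A: C (payoff 7); vs B: B (payoff 6); vs C: C (payoff 6); vs D: B (payoff 6); vs E: D (payoff 6).
The only mutual best response is (D, B); neither player gains by switching there.

(D, B)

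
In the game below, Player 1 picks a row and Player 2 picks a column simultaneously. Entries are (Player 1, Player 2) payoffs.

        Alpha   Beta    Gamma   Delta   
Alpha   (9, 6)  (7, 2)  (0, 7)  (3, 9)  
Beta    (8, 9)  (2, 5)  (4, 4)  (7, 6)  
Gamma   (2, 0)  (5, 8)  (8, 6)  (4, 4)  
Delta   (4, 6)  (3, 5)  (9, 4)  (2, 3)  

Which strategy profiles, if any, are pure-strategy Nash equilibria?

There is no pure-strategy Nash equilibrium

Check mutual best responses: a cell is a NE iff neither player can gain by unilaterally deviating.
Player 1's best responses — vs Alpha: Alpha (payoff 9); vs Beta: Alpha (payoff 7); vs Gamma: Delta (payoff 9); vs Delta: Beta (payoff 7).
Player 2's best responses — vs Alpha: Delta (payoff 9); vs Beta: Alpha (payoff 9); vs Gamma: Beta (payoff 8); vs Delta: Alpha (payoff 6).
No cell has both players best-responding. For instance, Player 1's best reply to Alpha is Alpha, but against Alpha Player 2 prefers Delta over Alpha.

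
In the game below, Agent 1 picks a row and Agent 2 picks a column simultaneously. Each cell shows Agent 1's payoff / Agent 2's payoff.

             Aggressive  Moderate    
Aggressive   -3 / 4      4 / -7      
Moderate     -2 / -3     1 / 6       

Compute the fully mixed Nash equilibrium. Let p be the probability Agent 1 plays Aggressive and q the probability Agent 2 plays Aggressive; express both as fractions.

p = 9/20, q = 3/4

Each player's mixing probability is pinned down by making the *other* player indifferent.
Agent 2 indifferent between Aggressive and Moderate: p·4 + (1−p)·(-3) = p·(-7) + (1−p)·6 ⟹ (-3) + 7p = 6 + (-13)p ⟹ p = 9/20.
Agent 1 indifferent between Aggressive and Moderate: q·(-3) + (1−q)·4 = q·(-2) + (1−q)·1 ⟹ 4 + (-7)q = 1 + (-3)q ⟹ q = 3/4.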